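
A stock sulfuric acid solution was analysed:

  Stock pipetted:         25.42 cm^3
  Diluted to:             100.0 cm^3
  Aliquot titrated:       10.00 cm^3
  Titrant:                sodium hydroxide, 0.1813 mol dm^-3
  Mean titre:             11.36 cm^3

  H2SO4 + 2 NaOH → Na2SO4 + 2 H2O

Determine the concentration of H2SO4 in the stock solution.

0.4051 mol/L

n(NaOH) = 0.01136 × 0.1813 = 2.060 × 10^-3 mol
From the 1:2 ratio, n(H2SO4) in the aliquot = 1/2 × 2.060 × 10^-3 = 1.030 × 10^-3 mol
[H2SO4]_dilute = 1.030 × 10^-3 / 0.01000 = 0.1030 mol/L
Dilution factor = 100.0 / 25.42 = 3.934
[H2SO4]_stock = 0.1030 × 3.934 = 0.4051 mol/L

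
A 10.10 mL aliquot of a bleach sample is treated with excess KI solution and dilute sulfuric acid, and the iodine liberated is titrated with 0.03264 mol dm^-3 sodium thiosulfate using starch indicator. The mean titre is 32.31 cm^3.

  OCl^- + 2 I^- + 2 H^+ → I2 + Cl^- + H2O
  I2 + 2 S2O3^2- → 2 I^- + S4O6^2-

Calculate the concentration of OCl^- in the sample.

0.05221 mol/L

n(S2O3^2-) = 0.03231 × 0.03264 = 1.055 × 10^-3 mol
n(I2) = n(S2O3^2-)/2 = 5.273 × 10^-4 mol
n(OCl^-) in the aliquot = 5.273 × 10^-4 mol (1:1 ratio)
[OCl^-] = 5.273 × 10^-4 / 0.01010 = 0.05221 mol/L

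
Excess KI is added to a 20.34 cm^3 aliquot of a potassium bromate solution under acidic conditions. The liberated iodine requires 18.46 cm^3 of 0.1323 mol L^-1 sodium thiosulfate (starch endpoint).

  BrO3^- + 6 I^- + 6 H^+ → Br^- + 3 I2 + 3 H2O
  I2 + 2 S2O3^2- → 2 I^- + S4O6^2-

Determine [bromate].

0.02001 mol/L

n(S2O3^2-) = 0.01846 × 0.1323 = 2.442 × 10^-3 mol
n(I2) = n(S2O3^2-)/2 = 1.221 × 10^-3 mol
From the 1:3 ratio, n(BrO3^-) in the aliquot = 1/3 × 1.221 × 10^-3 = 4.070 × 10^-4 mol
[BrO3^-] = 4.070 × 10^-4 / 0.02034 = 0.02001 mol/L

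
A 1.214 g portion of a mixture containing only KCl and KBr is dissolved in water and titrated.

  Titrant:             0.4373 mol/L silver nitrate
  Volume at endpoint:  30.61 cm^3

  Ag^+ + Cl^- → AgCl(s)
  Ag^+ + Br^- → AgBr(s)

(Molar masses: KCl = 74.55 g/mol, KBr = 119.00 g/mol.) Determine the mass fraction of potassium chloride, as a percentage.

n(AgNO3) = 0.03061 × 0.4373 = 0.01339 mol
Let x = n(KCl), y = n(KBr).
Titrant: 1x + 1y = 0.01339;  mass: 74.55x + 119.00y = 1.214
Solving, x = 8.524 × 10^-3 mol, y = 4.861 × 10^-3 mol
mass of KCl = 8.524 × 10^-3 × 74.55 = 0.6355 g
% KCl = 0.6355 / 1.214 × 100 = 52.35 %

52.35 %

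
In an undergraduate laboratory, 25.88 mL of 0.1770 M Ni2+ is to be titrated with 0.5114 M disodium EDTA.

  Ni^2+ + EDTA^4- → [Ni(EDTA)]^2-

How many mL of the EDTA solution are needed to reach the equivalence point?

n(Ni2+) = 0.02588 L × 0.1770 mol/L = 4.581 × 10^-3 mol
n(EDTA) = 4.581 × 10^-3 mol (1:1 stoichiometry)
V(EDTA) = 4.581 × 10^-3 mol / 0.5114 mol/L = 0.008957 L = 8.957 mL

8.957 mL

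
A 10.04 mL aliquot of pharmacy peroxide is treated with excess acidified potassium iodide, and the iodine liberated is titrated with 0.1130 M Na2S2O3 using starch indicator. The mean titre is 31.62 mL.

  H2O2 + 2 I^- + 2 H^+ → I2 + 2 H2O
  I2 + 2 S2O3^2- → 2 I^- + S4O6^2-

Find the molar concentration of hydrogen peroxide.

n(S2O3^2-) = 0.03162 × 0.1130 = 3.573 × 10^-3 mol
n(I2) = n(S2O3^2-)/2 = 1.787 × 10^-3 mol
n(H2O2) in the aliquot = 1.787 × 10^-3 mol (1:1 ratio)
[H2O2] = 1.787 × 10^-3 / 0.01004 = 0.1779 mol/L

0.1779 M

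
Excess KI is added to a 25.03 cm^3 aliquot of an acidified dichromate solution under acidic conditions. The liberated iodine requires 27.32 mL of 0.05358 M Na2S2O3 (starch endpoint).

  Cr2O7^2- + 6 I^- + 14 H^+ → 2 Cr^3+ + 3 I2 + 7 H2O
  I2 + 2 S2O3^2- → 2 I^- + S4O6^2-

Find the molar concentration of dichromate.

n(S2O3^2-) = 0.02732 × 0.05358 = 1.464 × 10^-3 mol
n(I2) = n(S2O3^2-)/2 = 7.319 × 10^-4 mol
From the 1:3 ratio, n(Cr2O7^2-) in the aliquot = 1/3 × 7.319 × 10^-4 = 2.440 × 10^-4 mol
[Cr2O7^2-] = 2.440 × 10^-4 / 0.02503 = 0.009747 mol/L

0.009747 M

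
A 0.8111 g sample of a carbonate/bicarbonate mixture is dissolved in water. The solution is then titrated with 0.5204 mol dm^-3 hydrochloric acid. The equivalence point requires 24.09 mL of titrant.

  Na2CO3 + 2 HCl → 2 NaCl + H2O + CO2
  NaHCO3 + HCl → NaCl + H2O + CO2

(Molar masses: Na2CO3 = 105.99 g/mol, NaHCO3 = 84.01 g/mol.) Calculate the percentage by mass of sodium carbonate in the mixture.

n(HCl) = 0.02409 × 0.5204 = 0.01254 mol
Let x = n(Na2CO3), y = n(NaHCO3).
Titrant: 2x + 1y = 0.01254;  mass: 105.99x + 84.01y = 0.8111
Solving, x = 3.903 × 10^-3 mol, y = 4.731 × 10^-3 mol
mass of Na2CO3 = 3.903 × 10^-3 × 105.99 = 0.4136 g
% Na2CO3 = 0.4136 / 0.8111 × 100 = 51.00 %

51.00 %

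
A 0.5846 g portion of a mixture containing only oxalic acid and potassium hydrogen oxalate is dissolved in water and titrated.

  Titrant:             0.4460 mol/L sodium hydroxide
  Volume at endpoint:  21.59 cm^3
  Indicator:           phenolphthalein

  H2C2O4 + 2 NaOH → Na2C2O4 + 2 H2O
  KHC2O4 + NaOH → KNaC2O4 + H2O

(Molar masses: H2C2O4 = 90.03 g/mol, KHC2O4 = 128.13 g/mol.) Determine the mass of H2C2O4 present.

n(NaOH) = 0.02159 × 0.4460 = 9.629 × 10^-3 mol
Let x = n(H2C2O4), y = n(KHC2O4).
Titrant: 2x + 1y = 9.629 × 10^-3;  mass: 90.03x + 128.13y = 0.5846
Solving, x = 3.905 × 10^-3 mol, y = 1.818 × 10^-3 mol
mass of H2C2O4 = 3.905 × 10^-3 × 90.03 = 0.3516 g

0.3516 g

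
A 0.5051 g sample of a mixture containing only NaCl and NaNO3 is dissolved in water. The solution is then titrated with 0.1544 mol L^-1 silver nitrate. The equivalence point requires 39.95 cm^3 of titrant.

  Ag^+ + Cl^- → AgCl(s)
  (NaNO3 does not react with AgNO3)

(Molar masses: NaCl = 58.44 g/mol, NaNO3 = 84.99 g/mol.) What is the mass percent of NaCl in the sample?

n(AgNO3) = 0.03995 × 0.1544 = 6.168 × 10^-3 mol
Let x = n(NaCl), y = n(NaNO3).
Titrant: 1x = 6.168 × 10^-3;  mass: 58.44x + 84.99y = 0.5051
Solving, x = 6.168 × 10^-3 mol, y = 1.702 × 10^-3 mol
mass of NaCl = 6.168 × 10^-3 × 58.44 = 0.3605 g
% NaCl = 0.3605 / 0.5051 × 100 = 71.37 %

71.37 %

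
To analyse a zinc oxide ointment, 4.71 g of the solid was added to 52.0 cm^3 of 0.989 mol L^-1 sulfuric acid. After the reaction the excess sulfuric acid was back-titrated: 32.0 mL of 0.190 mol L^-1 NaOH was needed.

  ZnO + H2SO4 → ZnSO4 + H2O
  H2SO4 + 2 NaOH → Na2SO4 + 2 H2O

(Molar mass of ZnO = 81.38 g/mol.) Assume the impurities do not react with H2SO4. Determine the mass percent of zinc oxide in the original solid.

83.6 %

n(H2SO4) added = 0.0520 × 0.989 = 0.0514 mol
n(NaOH) used in back-titration = 0.0320 × 0.190 = 6.08 × 10^-3 mol
From the 1:2 ratio, n(H2SO4) left over = 1/2 × 6.08 × 10^-3 = 3.04 × 10^-3 mol
n(H2SO4) consumed by analyte = 0.0514 − 3.04 × 10^-3 = 0.0484 mol
n(ZnO) = 0.0484 mol (1:1 ratio)
mass of ZnO = 0.0484 × 81.38 = 3.94 g
% ZnO = 3.94 / 4.71 × 100 = 83.6 %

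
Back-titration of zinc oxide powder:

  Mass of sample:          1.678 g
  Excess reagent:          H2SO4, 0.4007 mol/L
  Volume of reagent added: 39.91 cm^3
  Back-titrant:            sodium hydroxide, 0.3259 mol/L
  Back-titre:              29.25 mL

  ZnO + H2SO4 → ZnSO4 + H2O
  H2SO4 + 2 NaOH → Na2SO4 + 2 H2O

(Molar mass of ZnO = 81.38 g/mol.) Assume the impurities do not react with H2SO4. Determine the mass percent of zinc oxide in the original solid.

54.44 %

n(H2SO4) added = 0.03991 × 0.4007 = 0.01599 mol
n(NaOH) used in back-titration = 0.02925 × 0.3259 = 9.533 × 10^-3 mol
From the 1:2 ratio, n(H2SO4) left over = 1/2 × 9.533 × 10^-3 = 4.766 × 10^-3 mol
n(H2SO4) consumed by analyte = 0.01599 − 4.766 × 10^-3 = 0.01123 mol
n(ZnO) = 0.01123 mol (1:1 ratio)
mass of ZnO = 0.01123 × 81.38 = 0.9135 g
% ZnO = 0.9135 / 1.678 × 100 = 54.44 %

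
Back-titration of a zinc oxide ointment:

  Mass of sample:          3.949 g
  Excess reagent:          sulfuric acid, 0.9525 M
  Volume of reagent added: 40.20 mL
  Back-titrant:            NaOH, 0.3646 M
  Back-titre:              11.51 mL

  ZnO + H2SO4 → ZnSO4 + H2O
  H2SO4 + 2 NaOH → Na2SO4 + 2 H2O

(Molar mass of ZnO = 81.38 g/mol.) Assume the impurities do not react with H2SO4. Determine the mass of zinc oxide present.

n(H2SO4) added = 0.04020 × 0.9525 = 0.03829 mol
n(NaOH) used in back-titration = 0.01151 × 0.3646 = 4.197 × 10^-3 mol
From the 1:2 ratio, n(H2SO4) left over = 1/2 × 4.197 × 10^-3 = 2.098 × 10^-3 mol
n(H2SO4) consumed by analyte = 0.03829 − 2.098 × 10^-3 = 0.03619 mol
n(ZnO) = 0.03619 mol (1:1 ratio)
mass of ZnO = 0.03619 × 81.38 = 2.945 g

2.945 g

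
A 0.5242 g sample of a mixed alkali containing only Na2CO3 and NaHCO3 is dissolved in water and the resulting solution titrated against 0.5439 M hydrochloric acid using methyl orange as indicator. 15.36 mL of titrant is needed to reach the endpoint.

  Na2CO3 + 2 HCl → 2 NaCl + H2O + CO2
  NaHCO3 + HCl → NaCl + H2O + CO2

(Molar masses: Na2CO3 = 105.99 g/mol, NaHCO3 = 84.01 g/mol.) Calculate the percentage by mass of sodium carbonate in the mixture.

n(HCl) = 0.01536 × 0.5439 = 8.354 × 10^-3 mol
Let x = n(Na2CO3), y = n(NaHCO3).
Titrant: 2x + 1y = 8.354 × 10^-3;  mass: 105.99x + 84.01y = 0.5242
Solving, x = 2.864 × 10^-3 mol, y = 2.627 × 10^-3 mol
mass of Na2CO3 = 2.864 × 10^-3 × 105.99 = 0.3035 g
% Na2CO3 = 0.3035 / 0.5242 × 100 = 57.91 %

57.91 %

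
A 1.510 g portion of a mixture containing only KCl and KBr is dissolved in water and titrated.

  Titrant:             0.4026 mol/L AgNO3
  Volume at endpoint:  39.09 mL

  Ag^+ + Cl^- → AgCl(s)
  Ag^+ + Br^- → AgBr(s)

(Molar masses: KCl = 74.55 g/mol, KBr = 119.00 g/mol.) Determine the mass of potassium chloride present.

0.6084 g

n(AgNO3) = 0.03909 × 0.4026 = 0.01574 mol
Let x = n(KCl), y = n(KBr).
Titrant: 1x + 1y = 0.01574;  mass: 74.55x + 119.00y = 1.510
Solving, x = 8.161 × 10^-3 mol, y = 7.576 × 10^-3 mol
mass of KCl = 8.161 × 10^-3 × 74.55 = 0.6084 g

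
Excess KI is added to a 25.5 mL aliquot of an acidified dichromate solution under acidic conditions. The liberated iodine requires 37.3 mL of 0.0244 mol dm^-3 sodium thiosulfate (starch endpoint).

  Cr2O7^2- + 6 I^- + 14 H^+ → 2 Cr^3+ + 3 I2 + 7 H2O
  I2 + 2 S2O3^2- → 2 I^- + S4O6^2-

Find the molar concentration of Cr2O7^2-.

0.00595 mol/L

n(S2O3^2-) = 0.0373 × 0.0244 = 9.10 × 10^-4 mol
n(I2) = n(S2O3^2-)/2 = 4.55 × 10^-4 mol
From the 1:3 ratio, n(Cr2O7^2-) in the aliquot = 1/3 × 4.55 × 10^-4 = 1.52 × 10^-4 mol
[Cr2O7^2-] = 1.52 × 10^-4 / 0.0255 = 0.00595 mol/L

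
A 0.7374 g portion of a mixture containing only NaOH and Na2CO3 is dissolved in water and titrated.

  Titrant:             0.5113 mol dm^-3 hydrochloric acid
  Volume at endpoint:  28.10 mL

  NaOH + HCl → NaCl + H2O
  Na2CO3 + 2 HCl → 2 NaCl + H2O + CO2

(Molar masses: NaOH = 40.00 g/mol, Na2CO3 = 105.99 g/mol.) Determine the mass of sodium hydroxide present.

n(HCl) = 0.02810 × 0.5113 = 0.01437 mol
Let x = n(NaOH), y = n(Na2CO3).
Titrant: 1x + 2y = 0.01437;  mass: 40.00x + 105.99y = 0.7374
Solving, x = 1.847 × 10^-3 mol, y = 6.260 × 10^-3 mol
mass of NaOH = 1.847 × 10^-3 × 40.00 = 0.07390 g

0.07390 g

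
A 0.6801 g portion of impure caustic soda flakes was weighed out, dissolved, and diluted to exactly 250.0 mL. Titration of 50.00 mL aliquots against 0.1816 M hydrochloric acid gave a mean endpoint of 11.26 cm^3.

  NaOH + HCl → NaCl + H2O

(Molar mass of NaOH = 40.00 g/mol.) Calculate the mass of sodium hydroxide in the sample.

n(HCl) per titration = 0.01126 × 0.1816 = 2.045 × 10^-3 mol
n(NaOH) in each aliquot = 2.045 × 10^-3 mol (1:1 ratio)
n(NaOH) in the whole flask = 2.045 × 10^-3 × 250.0/50.00 = 0.01022 mol
mass of NaOH = 0.01022 × 40.00 = 0.4090 g

0.4090 g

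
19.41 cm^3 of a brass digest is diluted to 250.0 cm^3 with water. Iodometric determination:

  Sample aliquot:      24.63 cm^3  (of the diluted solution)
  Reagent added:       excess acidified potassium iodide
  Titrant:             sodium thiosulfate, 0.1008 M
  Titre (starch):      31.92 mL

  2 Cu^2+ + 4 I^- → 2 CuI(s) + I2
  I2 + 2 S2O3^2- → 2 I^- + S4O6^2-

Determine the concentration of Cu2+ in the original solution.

n(S2O3^2-) = 0.03192 × 0.1008 = 3.218 × 10^-3 mol
n(I2) = n(S2O3^2-)/2 = 1.609 × 10^-3 mol
From the 2:1 ratio, n(Cu2+) in the aliquot = 2/1 × 1.609 × 10^-3 = 3.218 × 10^-3 mol
[Cu2+]_dilute = 3.218 × 10^-3 / 0.02463 = 0.1306 mol/L
[Cu2+]_original = 0.1306 × 250.0/19.41 = 1.683 mol/L

1.683 M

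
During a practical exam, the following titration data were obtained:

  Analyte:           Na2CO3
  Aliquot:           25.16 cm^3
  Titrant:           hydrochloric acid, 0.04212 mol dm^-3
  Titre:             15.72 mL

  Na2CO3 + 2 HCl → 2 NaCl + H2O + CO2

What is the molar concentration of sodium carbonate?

0.01316 mol/L

n(HCl) = 0.01572 L × 0.04212 mol/L = 6.621 × 10^-4 mol
From the 1:2 mole ratio, n(Na2CO3) = 1/2 × 6.621 × 10^-4 = 3.311 × 10^-4 mol
[Na2CO3] = 3.311 × 10^-4 mol / 0.02516 L = 0.01316 mol/L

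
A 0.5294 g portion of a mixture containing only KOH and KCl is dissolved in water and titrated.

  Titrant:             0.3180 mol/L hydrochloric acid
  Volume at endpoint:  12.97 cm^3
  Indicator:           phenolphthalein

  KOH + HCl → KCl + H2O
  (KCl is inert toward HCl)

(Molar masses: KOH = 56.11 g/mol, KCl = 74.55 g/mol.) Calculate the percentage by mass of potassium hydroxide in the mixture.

n(HCl) = 0.01297 × 0.3180 = 4.124 × 10^-3 mol
Let x = n(KOH), y = n(KCl).
Titrant: 1x = 4.124 × 10^-3;  mass: 56.11x + 74.55y = 0.5294
Solving, x = 4.124 × 10^-3 mol, y = 3.997 × 10^-3 mol
mass of KOH = 4.124 × 10^-3 × 56.11 = 0.2314 g
% KOH = 0.2314 / 0.5294 × 100 = 43.71 %

43.71 %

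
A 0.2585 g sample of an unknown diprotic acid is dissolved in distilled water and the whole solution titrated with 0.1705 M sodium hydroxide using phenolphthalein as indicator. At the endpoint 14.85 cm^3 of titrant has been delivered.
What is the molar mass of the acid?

n(NaOH) = 0.01485 L × 0.1705 mol/L = 2.532 × 10^-3 mol
From the 1:2 ratio, n(H2A) = 1/2 × 2.532 × 10^-3 = 1.266 × 10^-3 mol
M = m / n = 0.2585 g / 1.266 × 10^-3 mol = 204.2 g/mol

204.2 g/mol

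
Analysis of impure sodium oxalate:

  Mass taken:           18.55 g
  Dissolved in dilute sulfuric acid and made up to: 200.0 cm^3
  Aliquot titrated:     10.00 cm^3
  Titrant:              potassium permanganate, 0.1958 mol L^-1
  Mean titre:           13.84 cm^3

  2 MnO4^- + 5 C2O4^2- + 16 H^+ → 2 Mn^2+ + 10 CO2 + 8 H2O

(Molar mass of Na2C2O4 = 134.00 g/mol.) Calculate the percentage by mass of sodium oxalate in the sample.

97.88 %

n(KMnO4) per titration = 0.01384 × 0.1958 = 2.710 × 10^-3 mol
From the 5:2 ratio, n(Na2C2O4) in each aliquot = 5/2 × 2.710 × 10^-3 = 6.775 × 10^-3 mol
n(Na2C2O4) in the whole flask = 6.775 × 10^-3 × 200.0/10.00 = 0.1355 mol
mass of Na2C2O4 = 0.1355 × 134.00 = 18.16 g
% Na2C2O4 = 18.16 / 18.55 × 100 = 97.88 %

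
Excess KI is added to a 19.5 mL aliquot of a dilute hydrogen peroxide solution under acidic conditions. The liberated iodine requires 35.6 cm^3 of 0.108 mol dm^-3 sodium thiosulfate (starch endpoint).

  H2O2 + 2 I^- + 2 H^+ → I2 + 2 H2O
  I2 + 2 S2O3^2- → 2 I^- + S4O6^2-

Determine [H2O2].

n(S2O3^2-) = 0.0356 × 0.108 = 3.84 × 10^-3 mol
n(I2) = n(S2O3^2-)/2 = 1.92 × 10^-3 mol
n(H2O2) in the aliquot = 1.92 × 10^-3 mol (1:1 ratio)
[H2O2] = 1.92 × 10^-3 / 0.0195 = 0.0986 mol/L

0.0986 mol/L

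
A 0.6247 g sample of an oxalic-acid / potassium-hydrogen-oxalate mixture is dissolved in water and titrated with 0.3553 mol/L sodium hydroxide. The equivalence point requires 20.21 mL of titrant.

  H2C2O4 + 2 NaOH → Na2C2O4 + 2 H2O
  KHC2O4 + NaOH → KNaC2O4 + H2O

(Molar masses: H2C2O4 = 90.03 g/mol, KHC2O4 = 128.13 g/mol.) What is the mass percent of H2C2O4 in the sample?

n(NaOH) = 0.02021 × 0.3553 = 7.181 × 10^-3 mol
Let x = n(H2C2O4), y = n(KHC2O4).
Titrant: 2x + 1y = 7.181 × 10^-3;  mass: 90.03x + 128.13y = 0.6247
Solving, x = 1.777 × 10^-3 mol, y = 3.627 × 10^-3 mol
mass of H2C2O4 = 1.777 × 10^-3 × 90.03 = 0.1600 g
% H2C2O4 = 0.1600 / 0.6247 × 100 = 25.61 %

25.61 %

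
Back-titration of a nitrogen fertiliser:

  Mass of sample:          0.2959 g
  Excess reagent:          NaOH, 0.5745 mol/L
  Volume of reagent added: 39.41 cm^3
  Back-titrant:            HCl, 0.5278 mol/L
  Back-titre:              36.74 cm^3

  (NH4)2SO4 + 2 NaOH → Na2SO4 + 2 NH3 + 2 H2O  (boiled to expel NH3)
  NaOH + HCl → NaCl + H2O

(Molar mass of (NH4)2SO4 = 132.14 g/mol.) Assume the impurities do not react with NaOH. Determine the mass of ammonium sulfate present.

n(NaOH) added = 0.03941 × 0.5745 = 0.02264 mol
n(HCl) used in back-titration = 0.03674 × 0.5278 = 0.01939 mol
n(NaOH) left over = 0.01939 mol (1:1 ratio)
n(NaOH) consumed by analyte = 0.02264 − 0.01939 = 3.250 × 10^-3 mol
From the 1:2 ratio, n((NH4)2SO4) = 1/2 × 3.250 × 10^-3 = 1.625 × 10^-3 mol
mass of (NH4)2SO4 = 1.625 × 10^-3 × 132.14 = 0.2147 g

0.2147 g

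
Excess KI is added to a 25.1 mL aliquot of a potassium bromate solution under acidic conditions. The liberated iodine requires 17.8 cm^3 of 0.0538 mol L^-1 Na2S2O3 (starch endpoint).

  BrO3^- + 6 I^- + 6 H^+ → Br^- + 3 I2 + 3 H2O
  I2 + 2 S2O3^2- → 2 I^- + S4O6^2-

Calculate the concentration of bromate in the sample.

0.00636 mol/L

n(S2O3^2-) = 0.0178 × 0.0538 = 9.58 × 10^-4 mol
n(I2) = n(S2O3^2-)/2 = 4.79 × 10^-4 mol
From the 1:3 ratio, n(BrO3^-) in the aliquot = 1/3 × 4.79 × 10^-4 = 1.60 × 10^-4 mol
[BrO3^-] = 1.60 × 10^-4 / 0.0251 = 0.00636 mol/L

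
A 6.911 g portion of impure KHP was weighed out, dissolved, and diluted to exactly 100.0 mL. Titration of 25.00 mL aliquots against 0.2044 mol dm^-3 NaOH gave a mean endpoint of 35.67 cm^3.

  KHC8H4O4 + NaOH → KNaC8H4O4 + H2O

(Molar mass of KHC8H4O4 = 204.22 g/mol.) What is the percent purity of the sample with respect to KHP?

n(NaOH) per titration = 0.03567 × 0.2044 = 7.291 × 10^-3 mol
n(KHC8H4O4) in each aliquot = 7.291 × 10^-3 mol (1:1 ratio)
n(KHC8H4O4) in the whole flask = 7.291 × 10^-3 × 100.0/25.00 = 0.02916 mol
mass of KHC8H4O4 = 0.02916 × 204.22 = 5.956 g
% KHC8H4O4 = 5.956 / 6.911 × 100 = 86.18 %

86.18 %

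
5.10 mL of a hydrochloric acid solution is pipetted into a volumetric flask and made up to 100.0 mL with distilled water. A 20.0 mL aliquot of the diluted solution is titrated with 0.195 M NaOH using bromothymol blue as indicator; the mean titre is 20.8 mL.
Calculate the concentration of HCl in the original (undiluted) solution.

3.98 M

HCl + NaOH → NaCl + H2O
n(NaOH) = 0.0208 × 0.195 = 4.06 × 10^-3 mol
n(HCl) in the aliquot = 4.06 × 10^-3 mol (1:1 ratio)
[HCl]_dilute = 4.06 × 10^-3 / 0.0200 = 0.203 mol/L
Dilution factor = 100.0 / 5.10 = 19.61
[HCl]_stock = 0.203 × 19.61 = 3.98 mol/L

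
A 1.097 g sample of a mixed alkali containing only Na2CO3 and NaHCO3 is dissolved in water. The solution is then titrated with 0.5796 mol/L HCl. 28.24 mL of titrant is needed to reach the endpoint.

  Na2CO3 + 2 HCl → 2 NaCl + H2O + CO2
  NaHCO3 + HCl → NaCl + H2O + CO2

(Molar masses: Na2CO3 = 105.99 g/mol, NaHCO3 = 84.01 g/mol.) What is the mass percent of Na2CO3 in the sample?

43.31 %

n(HCl) = 0.02824 × 0.5796 = 0.01637 mol
Let x = n(Na2CO3), y = n(NaHCO3).
Titrant: 2x + 1y = 0.01637;  mass: 105.99x + 84.01y = 1.097
Solving, x = 4.483 × 10^-3 mol, y = 7.402 × 10^-3 mol
mass of Na2CO3 = 4.483 × 10^-3 × 105.99 = 0.4751 g
% Na2CO3 = 0.4751 / 1.097 × 100 = 43.31 %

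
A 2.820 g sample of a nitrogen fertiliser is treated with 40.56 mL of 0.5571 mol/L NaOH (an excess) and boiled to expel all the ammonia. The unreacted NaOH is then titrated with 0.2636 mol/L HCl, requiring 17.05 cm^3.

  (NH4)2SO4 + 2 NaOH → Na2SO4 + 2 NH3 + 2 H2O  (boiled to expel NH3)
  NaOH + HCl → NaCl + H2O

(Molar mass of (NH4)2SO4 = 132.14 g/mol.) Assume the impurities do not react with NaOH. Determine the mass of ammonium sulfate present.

1.196 g

n(NaOH) added = 0.04056 × 0.5571 = 0.02260 mol
n(HCl) used in back-titration = 0.01705 × 0.2636 = 4.494 × 10^-3 mol
n(NaOH) left over = 4.494 × 10^-3 mol (1:1 ratio)
n(NaOH) consumed by analyte = 0.02260 − 4.494 × 10^-3 = 0.01810 mol
From the 1:2 ratio, n((NH4)2SO4) = 1/2 × 0.01810 = 9.051 × 10^-3 mol
mass of (NH4)2SO4 = 9.051 × 10^-3 × 132.14 = 1.196 g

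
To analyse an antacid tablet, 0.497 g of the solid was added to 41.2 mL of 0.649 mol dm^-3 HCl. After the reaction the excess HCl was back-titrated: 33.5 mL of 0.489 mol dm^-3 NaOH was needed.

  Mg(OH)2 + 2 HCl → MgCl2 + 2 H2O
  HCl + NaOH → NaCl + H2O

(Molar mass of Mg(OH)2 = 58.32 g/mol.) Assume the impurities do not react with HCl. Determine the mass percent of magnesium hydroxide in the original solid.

n(HCl) added = 0.0412 × 0.649 = 0.0267 mol
n(NaOH) used in back-titration = 0.0335 × 0.489 = 0.0164 mol
n(HCl) left over = 0.0164 mol (1:1 ratio)
n(HCl) consumed by analyte = 0.0267 − 0.0164 = 0.0104 mol
From the 1:2 ratio, n(Mg(OH)2) = 1/2 × 0.0104 = 5.18 × 10^-3 mol
mass of Mg(OH)2 = 5.18 × 10^-3 × 58.32 = 0.302 g
% Mg(OH)2 = 0.302 / 0.497 × 100 = 60.8 %

60.8 %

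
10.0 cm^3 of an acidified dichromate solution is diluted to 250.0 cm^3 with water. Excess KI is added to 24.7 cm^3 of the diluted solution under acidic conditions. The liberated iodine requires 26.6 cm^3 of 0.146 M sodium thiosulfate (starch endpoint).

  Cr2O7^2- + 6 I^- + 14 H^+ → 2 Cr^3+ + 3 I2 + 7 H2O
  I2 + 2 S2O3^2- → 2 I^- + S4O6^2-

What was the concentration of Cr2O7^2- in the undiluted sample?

0.655 M

n(S2O3^2-) = 0.0266 × 0.146 = 3.88 × 10^-3 mol
n(I2) = n(S2O3^2-)/2 = 1.94 × 10^-3 mol
From the 1:3 ratio, n(Cr2O7^2-) in the aliquot = 1/3 × 1.94 × 10^-3 = 6.47 × 10^-4 mol
[Cr2O7^2-]_dilute = 6.47 × 10^-4 / 0.0247 = 0.0262 mol/L
[Cr2O7^2-]_original = 0.0262 × 250.0/10.0 = 0.655 mol/L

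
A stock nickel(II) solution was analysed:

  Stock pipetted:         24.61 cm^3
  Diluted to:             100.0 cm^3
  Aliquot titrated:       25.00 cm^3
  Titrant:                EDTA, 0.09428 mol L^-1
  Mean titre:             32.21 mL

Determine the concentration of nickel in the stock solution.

Ni^2+ + EDTA^4- → [Ni(EDTA)]^2-
n(EDTA) = 0.03221 × 0.09428 = 3.037 × 10^-3 mol
n(Ni2+) in the aliquot = 3.037 × 10^-3 mol (1:1 ratio)
[Ni2+]_dilute = 3.037 × 10^-3 / 0.02500 = 0.1215 mol/L
Dilution factor = 100.0 / 24.61 = 4.063
[Ni2+]_stock = 0.1215 × 4.063 = 0.4936 mol/L

0.4936 mol/L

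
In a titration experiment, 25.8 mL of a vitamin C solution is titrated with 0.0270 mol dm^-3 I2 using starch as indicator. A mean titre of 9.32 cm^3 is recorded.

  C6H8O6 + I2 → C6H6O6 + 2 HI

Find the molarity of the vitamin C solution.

0.00975 mol/L

n(I2) = 0.00932 L × 0.0270 mol/L = 2.52 × 10^-4 mol
n(C6H8O6) = 2.52 × 10^-4 mol (1:1 mole ratio)
[C6H8O6] = 2.52 × 10^-4 mol / 0.0258 L = 0.00975 mol/L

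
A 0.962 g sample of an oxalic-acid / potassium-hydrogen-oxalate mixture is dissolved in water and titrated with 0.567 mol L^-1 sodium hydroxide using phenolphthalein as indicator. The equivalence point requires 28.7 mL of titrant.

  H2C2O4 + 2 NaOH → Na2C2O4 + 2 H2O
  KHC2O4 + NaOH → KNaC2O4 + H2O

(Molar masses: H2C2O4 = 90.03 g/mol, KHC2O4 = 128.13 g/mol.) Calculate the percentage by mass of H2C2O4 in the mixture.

63.2 %

n(NaOH) = 0.0287 × 0.567 = 0.0163 mol
Let x = n(H2C2O4), y = n(KHC2O4).
Titrant: 2x + 1y = 0.0163;  mass: 90.03x + 128.13y = 0.962
Solving, x = 6.76 × 10^-3 mol, y = 2.76 × 10^-3 mol
mass of H2C2O4 = 6.76 × 10^-3 × 90.03 = 0.608 g
% H2C2O4 = 0.608 / 0.962 × 100 = 63.2 %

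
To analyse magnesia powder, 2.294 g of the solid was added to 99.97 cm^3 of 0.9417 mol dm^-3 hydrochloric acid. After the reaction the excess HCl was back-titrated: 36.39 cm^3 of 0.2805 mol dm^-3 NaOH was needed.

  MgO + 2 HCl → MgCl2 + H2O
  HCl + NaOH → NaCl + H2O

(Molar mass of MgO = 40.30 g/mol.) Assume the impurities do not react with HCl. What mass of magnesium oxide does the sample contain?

1.691 g

n(HCl) added = 0.09997 × 0.9417 = 0.09414 mol
n(NaOH) used in back-titration = 0.03639 × 0.2805 = 0.01021 mol
n(HCl) left over = 0.01021 mol (1:1 ratio)
n(HCl) consumed by analyte = 0.09414 − 0.01021 = 0.08393 mol
From the 1:2 ratio, n(MgO) = 1/2 × 0.08393 = 0.04197 mol
mass of MgO = 0.04197 × 40.30 = 1.691 g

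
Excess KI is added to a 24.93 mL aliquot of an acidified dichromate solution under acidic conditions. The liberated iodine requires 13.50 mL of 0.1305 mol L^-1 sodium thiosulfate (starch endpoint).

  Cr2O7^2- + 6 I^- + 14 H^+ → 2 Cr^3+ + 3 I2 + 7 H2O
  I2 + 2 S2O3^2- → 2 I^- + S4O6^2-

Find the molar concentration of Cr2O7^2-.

0.01178 mol/L

n(S2O3^2-) = 0.01350 × 0.1305 = 1.762 × 10^-3 mol
n(I2) = n(S2O3^2-)/2 = 8.809 × 10^-4 mol
From the 1:3 ratio, n(Cr2O7^2-) in the aliquot = 1/3 × 8.809 × 10^-4 = 2.936 × 10^-4 mol
[Cr2O7^2-] = 2.936 × 10^-4 / 0.02493 = 0.01178 mol/L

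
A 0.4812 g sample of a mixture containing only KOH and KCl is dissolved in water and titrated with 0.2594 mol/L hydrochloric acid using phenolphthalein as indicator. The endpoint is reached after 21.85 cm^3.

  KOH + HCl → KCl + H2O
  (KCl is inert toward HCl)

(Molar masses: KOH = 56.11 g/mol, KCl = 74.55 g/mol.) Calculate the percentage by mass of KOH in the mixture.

n(HCl) = 0.02185 × 0.2594 = 5.668 × 10^-3 mol
Let x = n(KOH), y = n(KCl).
Titrant: 1x = 5.668 × 10^-3;  mass: 56.11x + 74.55y = 0.4812
Solving, x = 5.668 × 10^-3 mol, y = 2.189 × 10^-3 mol
mass of KOH = 5.668 × 10^-3 × 56.11 = 0.3180 g
% KOH = 0.3180 / 0.4812 × 100 = 66.09 %

66.09 %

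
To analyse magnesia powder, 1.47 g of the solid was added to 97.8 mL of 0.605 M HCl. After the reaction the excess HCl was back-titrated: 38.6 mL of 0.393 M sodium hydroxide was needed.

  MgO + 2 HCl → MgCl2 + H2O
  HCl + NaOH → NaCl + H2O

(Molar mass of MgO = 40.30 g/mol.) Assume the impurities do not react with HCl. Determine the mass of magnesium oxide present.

0.887 g

n(HCl) added = 0.0978 × 0.605 = 0.0592 mol
n(NaOH) used in back-titration = 0.0386 × 0.393 = 0.0152 mol
n(HCl) left over = 0.0152 mol (1:1 ratio)
n(HCl) consumed by analyte = 0.0592 − 0.0152 = 0.0440 mol
From the 1:2 ratio, n(MgO) = 1/2 × 0.0440 = 0.0220 mol
mass of MgO = 0.0220 × 40.30 = 0.887 g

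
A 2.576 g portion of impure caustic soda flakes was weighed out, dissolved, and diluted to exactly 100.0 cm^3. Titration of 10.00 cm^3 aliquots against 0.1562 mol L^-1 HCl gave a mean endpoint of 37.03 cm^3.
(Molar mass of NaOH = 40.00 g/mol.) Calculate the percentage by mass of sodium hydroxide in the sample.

NaOH + HCl → NaCl + H2O
n(HCl) per titration = 0.03703 × 0.1562 = 5.784 × 10^-3 mol
n(NaOH) in each aliquot = 5.784 × 10^-3 mol (1:1 ratio)
n(NaOH) in the whole flask = 5.784 × 10^-3 × 100.0/10.00 = 0.05784 mol
mass of NaOH = 0.05784 × 40.00 = 2.314 g
% NaOH = 2.314 / 2.576 × 100 = 89.81 %

89.81 %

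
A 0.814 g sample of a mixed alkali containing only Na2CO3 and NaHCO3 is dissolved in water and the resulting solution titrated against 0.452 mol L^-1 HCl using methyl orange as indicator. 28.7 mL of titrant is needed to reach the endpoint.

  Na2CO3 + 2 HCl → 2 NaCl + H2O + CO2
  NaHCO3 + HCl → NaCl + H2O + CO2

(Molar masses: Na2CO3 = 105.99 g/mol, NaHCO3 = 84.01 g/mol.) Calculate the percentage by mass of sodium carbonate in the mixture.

n(HCl) = 0.0287 × 0.452 = 0.0130 mol
Let x = n(Na2CO3), y = n(NaHCO3).
Titrant: 2x + 1y = 0.0130;  mass: 105.99x + 84.01y = 0.814
Solving, x = 4.45 × 10^-3 mol, y = 4.08 × 10^-3 mol
mass of Na2CO3 = 4.45 × 10^-3 × 105.99 = 0.471 g
% Na2CO3 = 0.471 / 0.814 × 100 = 57.9 %

57.9 %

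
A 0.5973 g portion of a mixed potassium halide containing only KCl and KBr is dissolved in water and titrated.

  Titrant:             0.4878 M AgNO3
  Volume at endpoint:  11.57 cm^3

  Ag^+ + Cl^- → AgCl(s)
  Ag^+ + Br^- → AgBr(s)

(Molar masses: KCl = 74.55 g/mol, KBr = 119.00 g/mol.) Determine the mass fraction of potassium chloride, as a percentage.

n(AgNO3) = 0.01157 × 0.4878 = 5.644 × 10^-3 mol
Let x = n(KCl), y = n(KBr).
Titrant: 1x + 1y = 5.644 × 10^-3;  mass: 74.55x + 119.00y = 0.5973
Solving, x = 1.672 × 10^-3 mol, y = 3.972 × 10^-3 mol
mass of KCl = 1.672 × 10^-3 × 74.55 = 0.1246 g
% KCl = 0.1246 / 0.5973 × 100 = 20.87 %

20.87 %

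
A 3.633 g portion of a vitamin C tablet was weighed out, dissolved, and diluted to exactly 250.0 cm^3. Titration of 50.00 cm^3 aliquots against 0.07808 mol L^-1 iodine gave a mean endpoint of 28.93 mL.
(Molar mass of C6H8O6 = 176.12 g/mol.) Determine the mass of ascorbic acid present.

1.989 g

C6H8O6 + I2 → C6H6O6 + 2 HI
n(I2) per titration = 0.02893 × 0.07808 = 2.259 × 10^-3 mol
n(C6H8O6) in each aliquot = 2.259 × 10^-3 mol (1:1 ratio)
n(C6H8O6) in the whole flask = 2.259 × 10^-3 × 250.0/50.00 = 0.01129 mol
mass of C6H8O6 = 0.01129 × 176.12 = 1.989 g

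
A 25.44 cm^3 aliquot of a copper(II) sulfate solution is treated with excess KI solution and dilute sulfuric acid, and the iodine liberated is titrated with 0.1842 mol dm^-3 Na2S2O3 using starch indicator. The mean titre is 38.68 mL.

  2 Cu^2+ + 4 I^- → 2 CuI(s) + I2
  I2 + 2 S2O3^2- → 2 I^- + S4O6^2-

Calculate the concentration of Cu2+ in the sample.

0.2801 mol/L

n(S2O3^2-) = 0.03868 × 0.1842 = 7.125 × 10^-3 mol
n(I2) = n(S2O3^2-)/2 = 3.562 × 10^-3 mol
From the 2:1 ratio, n(Cu2+) in the aliquot = 2/1 × 3.562 × 10^-3 = 7.125 × 10^-3 mol
[Cu2+] = 7.125 × 10^-3 / 0.02544 = 0.2801 mol/L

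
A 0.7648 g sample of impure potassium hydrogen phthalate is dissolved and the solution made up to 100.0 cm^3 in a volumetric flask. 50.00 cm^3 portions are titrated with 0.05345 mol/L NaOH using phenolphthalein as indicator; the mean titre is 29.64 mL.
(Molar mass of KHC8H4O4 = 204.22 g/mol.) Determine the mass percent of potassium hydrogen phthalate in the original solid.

84.61 %

KHC8H4O4 + NaOH → KNaC8H4O4 + H2O
n(NaOH) per titration = 0.02964 × 0.05345 = 1.584 × 10^-3 mol
n(KHC8H4O4) in each aliquot = 1.584 × 10^-3 mol (1:1 ratio)
n(KHC8H4O4) in the whole flask = 1.584 × 10^-3 × 100.0/50.00 = 3.169 × 10^-3 mol
mass of KHC8H4O4 = 3.169 × 10^-3 × 204.22 = 0.6471 g
% KHC8H4O4 = 0.6471 / 0.7648 × 100 = 84.61 %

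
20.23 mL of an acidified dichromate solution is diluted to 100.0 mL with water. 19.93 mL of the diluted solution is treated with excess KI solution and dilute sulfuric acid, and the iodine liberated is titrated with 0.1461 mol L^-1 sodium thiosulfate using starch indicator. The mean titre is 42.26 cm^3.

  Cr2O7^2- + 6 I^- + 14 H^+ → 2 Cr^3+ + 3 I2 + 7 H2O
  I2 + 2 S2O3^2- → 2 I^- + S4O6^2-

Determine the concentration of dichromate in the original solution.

0.2552 mol/L

n(S2O3^2-) = 0.04226 × 0.1461 = 6.174 × 10^-3 mol
n(I2) = n(S2O3^2-)/2 = 3.087 × 10^-3 mol
From the 1:3 ratio, n(Cr2O7^2-) in the aliquot = 1/3 × 3.087 × 10^-3 = 1.029 × 10^-3 mol
[Cr2O7^2-]_dilute = 1.029 × 10^-3 / 0.01993 = 0.05163 mol/L
[Cr2O7^2-]_original = 0.05163 × 100.0/20.23 = 0.2552 mol/L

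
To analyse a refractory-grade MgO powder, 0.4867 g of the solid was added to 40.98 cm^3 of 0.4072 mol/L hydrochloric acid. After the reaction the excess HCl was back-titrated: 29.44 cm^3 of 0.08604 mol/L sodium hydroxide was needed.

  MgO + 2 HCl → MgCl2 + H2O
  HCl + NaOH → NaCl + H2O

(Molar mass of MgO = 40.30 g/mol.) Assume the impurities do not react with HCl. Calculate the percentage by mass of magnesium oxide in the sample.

n(HCl) added = 0.04098 × 0.4072 = 0.01669 mol
n(NaOH) used in back-titration = 0.02944 × 0.08604 = 2.533 × 10^-3 mol
n(HCl) left over = 2.533 × 10^-3 mol (1:1 ratio)
n(HCl) consumed by analyte = 0.01669 − 2.533 × 10^-3 = 0.01415 mol
From the 1:2 ratio, n(MgO) = 1/2 × 0.01415 = 7.077 × 10^-3 mol
mass of MgO = 7.077 × 10^-3 × 40.30 = 0.2852 g
% MgO = 0.2852 / 0.4867 × 100 = 58.60 %

58.60 %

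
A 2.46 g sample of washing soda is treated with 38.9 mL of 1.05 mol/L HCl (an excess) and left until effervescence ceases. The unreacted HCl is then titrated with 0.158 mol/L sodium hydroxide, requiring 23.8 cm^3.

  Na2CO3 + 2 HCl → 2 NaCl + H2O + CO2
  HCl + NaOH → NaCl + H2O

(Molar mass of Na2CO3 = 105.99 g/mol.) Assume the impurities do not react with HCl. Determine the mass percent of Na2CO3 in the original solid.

n(HCl) added = 0.0389 × 1.05 = 0.0408 mol
n(NaOH) used in back-titration = 0.0238 × 0.158 = 3.76 × 10^-3 mol
n(HCl) left over = 3.76 × 10^-3 mol (1:1 ratio)
n(HCl) consumed by analyte = 0.0408 − 3.76 × 10^-3 = 0.0371 mol
From the 1:2 ratio, n(Na2CO3) = 1/2 × 0.0371 = 0.0185 mol
mass of Na2CO3 = 0.0185 × 105.99 = 1.97 g
% Na2CO3 = 1.97 / 2.46 × 100 = 79.9 %

79.9 %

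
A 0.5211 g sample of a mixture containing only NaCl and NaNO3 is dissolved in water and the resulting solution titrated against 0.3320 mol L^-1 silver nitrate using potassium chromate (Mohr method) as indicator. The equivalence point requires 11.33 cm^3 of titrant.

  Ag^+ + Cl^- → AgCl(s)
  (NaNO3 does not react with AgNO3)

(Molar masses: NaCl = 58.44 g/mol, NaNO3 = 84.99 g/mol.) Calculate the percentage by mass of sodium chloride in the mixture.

42.18 %

n(AgNO3) = 0.01133 × 0.3320 = 3.762 × 10^-3 mol
Let x = n(NaCl), y = n(NaNO3).
Titrant: 1x = 3.762 × 10^-3;  mass: 58.44x + 84.99y = 0.5211
Solving, x = 3.762 × 10^-3 mol, y = 3.545 × 10^-3 mol
mass of NaCl = 3.762 × 10^-3 × 58.44 = 0.2198 g
% NaCl = 0.2198 / 0.5211 × 100 = 42.18 %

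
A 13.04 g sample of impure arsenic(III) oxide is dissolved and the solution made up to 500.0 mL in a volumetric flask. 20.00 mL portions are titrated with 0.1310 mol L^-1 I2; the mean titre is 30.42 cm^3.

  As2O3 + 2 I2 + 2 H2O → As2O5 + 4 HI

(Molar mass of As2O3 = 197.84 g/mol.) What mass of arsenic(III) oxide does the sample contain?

9.855 g

n(I2) per titration = 0.03042 × 0.1310 = 3.985 × 10^-3 mol
From the 1:2 ratio, n(As2O3) in each aliquot = 1/2 × 3.985 × 10^-3 = 1.993 × 10^-3 mol
n(As2O3) in the whole flask = 1.993 × 10^-3 × 500.0/20.00 = 0.04981 mol
mass of As2O3 = 0.04981 × 197.84 = 9.855 g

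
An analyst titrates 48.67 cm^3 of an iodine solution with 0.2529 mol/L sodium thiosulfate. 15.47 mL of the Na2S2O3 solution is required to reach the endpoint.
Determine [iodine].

I2 + 2 S2O3^2- → 2 I^- + S4O6^2-
n(Na2S2O3) = 0.01547 L × 0.2529 mol/L = 3.912 × 10^-3 mol
From the 1:2 mole ratio, n(I2) = 1/2 × 3.912 × 10^-3 = 1.956 × 10^-3 mol
[I2] = 1.956 × 10^-3 mol / 0.04867 L = 0.04019 mol/L

0.04019 mol/L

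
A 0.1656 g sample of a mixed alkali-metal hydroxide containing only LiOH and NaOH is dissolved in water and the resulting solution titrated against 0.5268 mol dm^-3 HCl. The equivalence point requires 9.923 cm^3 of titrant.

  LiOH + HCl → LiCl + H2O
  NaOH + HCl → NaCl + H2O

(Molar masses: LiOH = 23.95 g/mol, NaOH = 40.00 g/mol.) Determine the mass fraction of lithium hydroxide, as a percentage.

39.20 %

n(HCl) = 0.009923 × 0.5268 = 5.227 × 10^-3 mol
Let x = n(LiOH), y = n(NaOH).
Titrant: 1x + 1y = 5.227 × 10^-3;  mass: 23.95x + 40.00y = 0.1656
Solving, x = 2.710 × 10^-3 mol, y = 2.517 × 10^-3 mol
mass of LiOH = 2.710 × 10^-3 × 23.95 = 0.06491 g
% LiOH = 0.06491 / 0.1656 × 100 = 39.20 %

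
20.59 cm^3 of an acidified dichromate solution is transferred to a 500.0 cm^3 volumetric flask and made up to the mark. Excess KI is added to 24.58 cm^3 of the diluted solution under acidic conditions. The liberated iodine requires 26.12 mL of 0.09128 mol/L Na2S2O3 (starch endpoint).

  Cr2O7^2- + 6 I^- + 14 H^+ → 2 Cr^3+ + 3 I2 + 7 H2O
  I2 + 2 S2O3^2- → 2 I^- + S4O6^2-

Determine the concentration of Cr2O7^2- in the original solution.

0.3926 mol/L

n(S2O3^2-) = 0.02612 × 0.09128 = 2.384 × 10^-3 mol
n(I2) = n(S2O3^2-)/2 = 1.192 × 10^-3 mol
From the 1:3 ratio, n(Cr2O7^2-) in the aliquot = 1/3 × 1.192 × 10^-3 = 3.974 × 10^-4 mol
[Cr2O7^2-]_dilute = 3.974 × 10^-4 / 0.02458 = 0.01617 mol/L
[Cr2O7^2-]_original = 0.01617 × 500.0/20.59 = 0.3926 mol/L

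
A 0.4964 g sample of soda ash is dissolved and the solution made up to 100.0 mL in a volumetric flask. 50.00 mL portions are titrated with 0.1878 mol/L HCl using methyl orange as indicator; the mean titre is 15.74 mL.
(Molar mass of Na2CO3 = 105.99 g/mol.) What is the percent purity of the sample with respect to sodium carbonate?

63.12 %

Na2CO3 + 2 HCl → 2 NaCl + H2O + CO2
n(HCl) per titration = 0.01574 × 0.1878 = 2.956 × 10^-3 mol
From the 1:2 ratio, n(Na2CO3) in each aliquot = 1/2 × 2.956 × 10^-3 = 1.478 × 10^-3 mol
n(Na2CO3) in the whole flask = 1.478 × 10^-3 × 100.0/50.00 = 2.956 × 10^-3 mol
mass of Na2CO3 = 2.956 × 10^-3 × 105.99 = 0.3133 g
% Na2CO3 = 0.3133 / 0.4964 × 100 = 63.12 %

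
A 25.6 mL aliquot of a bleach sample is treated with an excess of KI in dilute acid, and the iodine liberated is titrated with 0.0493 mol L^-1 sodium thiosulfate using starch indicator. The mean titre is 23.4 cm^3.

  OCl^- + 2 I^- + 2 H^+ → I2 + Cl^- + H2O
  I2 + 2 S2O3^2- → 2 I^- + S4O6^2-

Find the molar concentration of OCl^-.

n(S2O3^2-) = 0.0234 × 0.0493 = 1.15 × 10^-3 mol
n(I2) = n(S2O3^2-)/2 = 5.77 × 10^-4 mol
n(OCl^-) in the aliquot = 5.77 × 10^-4 mol (1:1 ratio)
[OCl^-] = 5.77 × 10^-4 / 0.0256 = 0.0225 mol/L

0.0225 mol/L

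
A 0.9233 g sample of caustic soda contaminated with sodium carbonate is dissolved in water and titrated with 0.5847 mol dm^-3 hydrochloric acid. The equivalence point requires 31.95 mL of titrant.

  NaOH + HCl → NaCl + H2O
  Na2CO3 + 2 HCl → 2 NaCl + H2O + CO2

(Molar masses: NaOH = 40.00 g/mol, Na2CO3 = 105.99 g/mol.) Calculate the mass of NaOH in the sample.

n(HCl) = 0.03195 × 0.5847 = 0.01868 mol
Let x = n(NaOH), y = n(Na2CO3).
Titrant: 1x + 2y = 0.01868;  mass: 40.00x + 105.99y = 0.9233
Solving, x = 5.133 × 10^-3 mol, y = 6.774 × 10^-3 mol
mass of NaOH = 5.133 × 10^-3 × 40.00 = 0.2053 g

0.2053 g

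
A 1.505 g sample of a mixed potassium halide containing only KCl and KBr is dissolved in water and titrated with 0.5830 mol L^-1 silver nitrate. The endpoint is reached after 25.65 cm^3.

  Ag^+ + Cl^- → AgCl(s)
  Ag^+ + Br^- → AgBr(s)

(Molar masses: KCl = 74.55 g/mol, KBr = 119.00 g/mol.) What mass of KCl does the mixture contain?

n(AgNO3) = 0.02565 × 0.5830 = 0.01495 mol
Let x = n(KCl), y = n(KBr).
Titrant: 1x + 1y = 0.01495;  mass: 74.55x + 119.00y = 1.505
Solving, x = 6.176 × 10^-3 mol, y = 8.778 × 10^-3 mol
mass of KCl = 6.176 × 10^-3 × 74.55 = 0.4604 g

0.4604 g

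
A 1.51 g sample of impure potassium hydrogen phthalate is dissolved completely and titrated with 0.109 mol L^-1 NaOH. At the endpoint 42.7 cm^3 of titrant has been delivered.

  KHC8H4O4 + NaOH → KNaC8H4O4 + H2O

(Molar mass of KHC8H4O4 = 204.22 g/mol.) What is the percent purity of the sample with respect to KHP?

62.9 %

n(NaOH) = 0.0427 L × 0.109 mol/L = 4.65 × 10^-3 mol
n(KHC8H4O4) = 4.65 × 10^-3 mol (1:1 ratio)
mass of KHC8H4O4 = 4.65 × 10^-3 × 204.22 g/mol = 0.951 g
% KHC8H4O4 = 0.951 / 1.51 × 100 = 62.9 %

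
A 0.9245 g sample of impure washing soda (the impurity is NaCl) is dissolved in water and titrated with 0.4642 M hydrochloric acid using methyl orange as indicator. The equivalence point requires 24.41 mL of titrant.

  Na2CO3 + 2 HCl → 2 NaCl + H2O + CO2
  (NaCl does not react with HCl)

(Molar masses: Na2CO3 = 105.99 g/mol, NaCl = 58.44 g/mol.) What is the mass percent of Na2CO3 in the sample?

n(HCl) = 0.02441 × 0.4642 = 0.01133 mol
Let x = n(Na2CO3), y = n(NaCl).
Titrant: 2x = 0.01133;  mass: 105.99x + 58.44y = 0.9245
Solving, x = 5.666 × 10^-3 mol, y = 5.544 × 10^-3 mol
mass of Na2CO3 = 5.666 × 10^-3 × 105.99 = 0.6005 g
% Na2CO3 = 0.6005 / 0.9245 × 100 = 64.95 %

64.95 %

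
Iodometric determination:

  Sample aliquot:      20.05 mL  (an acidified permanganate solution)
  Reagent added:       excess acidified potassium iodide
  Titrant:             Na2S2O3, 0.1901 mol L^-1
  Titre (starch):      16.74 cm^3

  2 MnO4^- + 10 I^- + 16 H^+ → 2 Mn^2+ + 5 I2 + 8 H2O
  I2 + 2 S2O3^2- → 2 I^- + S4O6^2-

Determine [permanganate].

0.03174 mol/L

n(S2O3^2-) = 0.01674 × 0.1901 = 3.182 × 10^-3 mol
n(I2) = n(S2O3^2-)/2 = 1.591 × 10^-3 mol
From the 2:5 ratio, n(MnO4^-) in the aliquot = 2/5 × 1.591 × 10^-3 = 6.365 × 10^-4 mol
[MnO4^-] = 6.365 × 10^-4 / 0.02005 = 0.03174 mol/L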